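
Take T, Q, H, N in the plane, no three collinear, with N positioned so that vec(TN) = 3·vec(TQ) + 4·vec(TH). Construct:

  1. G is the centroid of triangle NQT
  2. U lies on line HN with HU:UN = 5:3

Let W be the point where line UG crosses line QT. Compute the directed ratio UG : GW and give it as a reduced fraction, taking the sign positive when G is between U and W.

Set T = (0, 0), Q = (1, 0), H = (0, 1), N = (3, 4); any affine frame gives the same invariant.
1. G is the centroid of triangle NQT ⇒ G = (4/3, 4/3)
2. U lies on line HN with HU:UN = 5:3 ⇒ U = (15/8, 23/8)
line UG meets QT at W = (32/37, 0)
G = U + t·(W−U) with t = 37/69, so UG:GW = 37/69:32/69

UG:GW = 37/32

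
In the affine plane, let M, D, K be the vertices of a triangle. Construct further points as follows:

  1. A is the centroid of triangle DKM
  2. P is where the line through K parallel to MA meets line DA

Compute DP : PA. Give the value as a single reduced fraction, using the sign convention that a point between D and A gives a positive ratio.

DP:PA = -2

Choose coordinates M = (0, 0), D = (1, 0), K = (0, 1).
1. A is the centroid of triangle DKM ⇒ A = (1/3, 1/3)
2. P is where the line through K parallel to MA meets line DA ⇒ P = (-1/3, 2/3)
P = D + t·(A−D) with t = 2, so DP:PA = t:(1−t) = 2:-1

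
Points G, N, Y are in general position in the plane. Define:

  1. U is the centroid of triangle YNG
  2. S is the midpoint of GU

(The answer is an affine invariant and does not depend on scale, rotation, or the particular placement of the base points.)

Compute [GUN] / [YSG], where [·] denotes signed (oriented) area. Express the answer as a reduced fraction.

Assign G = (0, 0), N = (1, 0), Y = (0, 1) — the answer is frame-independent, so this choice is without loss of generality.
1. U is the centroid of triangle YNG ⇒ U = (1/3, 1/3)
2. S is the midpoint of GU ⇒ S = (1/6, 1/6)
2·[GUN] = -1/3, 2·[YSG] = -1/6
[GUN]:[YSG] = -1/3:-1/6 = 2

[GUN]:[YSG] = 2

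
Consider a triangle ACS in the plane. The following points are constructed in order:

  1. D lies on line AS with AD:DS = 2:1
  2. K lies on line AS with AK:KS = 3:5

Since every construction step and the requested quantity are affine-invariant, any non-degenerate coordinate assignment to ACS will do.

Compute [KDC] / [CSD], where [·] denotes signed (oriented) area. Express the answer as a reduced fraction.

Assign A = (0, 0), C = (1, 0), S = (0, 1) — the answer is frame-independent, so this choice is without loss of generality.
1. D lies on line AS with AD:DS = 2:1 ⇒ D = (0, 2/3)
2. K lies on line AS with AK:KS = 3:5 ⇒ K = (0, 3/8)
2·[KDC] = -7/24, 2·[CSD] = 1/3
[KDC]:[CSD] = -7/24:1/3 = -7/8

[KDC]:[CSD] = -7/8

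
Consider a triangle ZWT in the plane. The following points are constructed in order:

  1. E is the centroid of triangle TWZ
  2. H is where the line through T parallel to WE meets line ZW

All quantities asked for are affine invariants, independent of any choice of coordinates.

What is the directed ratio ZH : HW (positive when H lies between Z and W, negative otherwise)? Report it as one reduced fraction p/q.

Assign Z = (0, 0), W = (1, 0), T = (0, 1) — the answer is frame-independent, so this choice is without loss of generality.
1. E is the centroid of triangle TWZ ⇒ E = (1/3, 1/3)
2. H is where the line through T parallel to WE meets line ZW ⇒ H = (2, 0)
H = Z + t·(W−Z) with t = 2, so ZH:HW = t:(1−t) = 2:-1

ZH:HW = -2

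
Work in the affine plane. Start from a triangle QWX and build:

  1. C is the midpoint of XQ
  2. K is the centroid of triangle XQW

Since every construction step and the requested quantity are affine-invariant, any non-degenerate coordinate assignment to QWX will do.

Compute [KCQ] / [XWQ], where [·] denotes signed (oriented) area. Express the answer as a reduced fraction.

Work in coordinates with Q = (0, 0), W = (1, 0), X = (0, 1).
1. C is the midpoint of XQ ⇒ C = (0, 1/2)
2. K is the centroid of triangle XQW ⇒ K = (1/3, 1/3)
2·[KCQ] = 1/6, 2·[XWQ] = -1
[KCQ]:[XWQ] = 1/6:-1 = -1/6

[KCQ]:[XWQ] = -1/6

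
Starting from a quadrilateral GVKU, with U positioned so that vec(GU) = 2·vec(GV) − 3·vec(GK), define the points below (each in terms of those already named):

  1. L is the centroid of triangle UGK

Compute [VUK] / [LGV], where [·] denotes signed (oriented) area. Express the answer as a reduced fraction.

Assign G = (0, 0), V = (1, 0), K = (0, 1), U = (2, -3) — the answer is frame-independent, so this choice is without loss of generality.
1. L is the centroid of triangle UGK ⇒ L = (2/3, -2/3)
2·[VUK] = -2, 2·[LGV] = -2/3
[VUK]:[LGV] = -2:-2/3 = 3

[VUK]:[LGV] = 3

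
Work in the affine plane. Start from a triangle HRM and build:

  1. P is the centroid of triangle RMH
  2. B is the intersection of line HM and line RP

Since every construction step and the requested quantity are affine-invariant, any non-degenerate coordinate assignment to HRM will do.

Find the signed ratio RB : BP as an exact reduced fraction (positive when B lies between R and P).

Set H = (0, 0), R = (1, 0), M = (0, 1); any affine frame gives the same invariant.
1. P is the centroid of triangle RMH ⇒ P = (1/3, 1/3)
2. B is the intersection of line HM and line RP ⇒ B = (0, 1/2)
B = R + t·(P−R) with t = 3/2, so RB:BP = t:(1−t) = 3/2:-1/2

RB:BP = -3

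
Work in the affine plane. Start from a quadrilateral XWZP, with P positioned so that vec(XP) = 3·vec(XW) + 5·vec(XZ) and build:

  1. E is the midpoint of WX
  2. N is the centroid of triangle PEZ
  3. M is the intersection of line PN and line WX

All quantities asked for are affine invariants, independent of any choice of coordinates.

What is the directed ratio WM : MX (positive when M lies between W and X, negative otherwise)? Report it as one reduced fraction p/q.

WM:MX = -19

Assign X = (0, 0), W = (1, 0), Z = (0, 1), P = (3, 5) — the answer is frame-independent, so this choice is without loss of generality.
1. E is the midpoint of WX ⇒ E = (1/2, 0)
2. N is the centroid of triangle PEZ ⇒ N = (7/6, 2)
3. M is the intersection of line PN and line WX ⇒ M = (-1/18, 0)
M = W + t·(X−W) with t = 19/18, so WM:MX = t:(1−t) = 19/18:-1/18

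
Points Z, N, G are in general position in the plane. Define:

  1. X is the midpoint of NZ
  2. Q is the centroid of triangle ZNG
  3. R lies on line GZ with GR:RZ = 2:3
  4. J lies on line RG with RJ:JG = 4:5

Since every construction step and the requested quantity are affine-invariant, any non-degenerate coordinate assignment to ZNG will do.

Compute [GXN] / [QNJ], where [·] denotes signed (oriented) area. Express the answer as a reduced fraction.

Work in coordinates with Z = (0, 0), N = (1, 0), G = (0, 1).
1. X is the midpoint of NZ ⇒ X = (1/2, 0)
2. Q is the centroid of triangle ZNG ⇒ Q = (1/3, 1/3)
3. R lies on line GZ with GR:RZ = 2:3 ⇒ R = (0, 3/5)
4. J lies on line RG with RJ:JG = 4:5 ⇒ J = (0, 7/9)
2·[GXN] = 1/2, 2·[QNJ] = 5/27
[GXN]:[QNJ] = 1/2:5/27 = 27/10

[GXN]:[QNJ] = 27/10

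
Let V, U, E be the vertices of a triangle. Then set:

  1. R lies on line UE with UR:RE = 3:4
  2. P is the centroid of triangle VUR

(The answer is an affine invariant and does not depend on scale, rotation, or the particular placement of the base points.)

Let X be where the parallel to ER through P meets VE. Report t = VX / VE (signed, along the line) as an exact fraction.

Assign V = (0, 0), U = (1, 0), E = (0, 1) — the answer is frame-independent, so this choice is without loss of generality.
1. R lies on line UE with UR:RE = 3:4 ⇒ R = (4/7, 3/7)
2. P is the centroid of triangle VUR ⇒ P = (11/21, 1/7)
through P parallel to ER: direction (4/7, -4/7); meets VE at X = (0, 2/3)
X = V + t·(E−V) with t = 2/3

t = 2/3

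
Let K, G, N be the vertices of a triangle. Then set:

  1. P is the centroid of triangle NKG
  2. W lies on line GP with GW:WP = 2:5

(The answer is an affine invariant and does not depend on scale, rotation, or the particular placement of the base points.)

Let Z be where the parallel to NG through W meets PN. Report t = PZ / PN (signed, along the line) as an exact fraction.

t = 5/7

Work in coordinates with K = (0, 0), G = (1, 0), N = (0, 1).
1. P is the centroid of triangle NKG ⇒ P = (1/3, 1/3)
2. W lies on line GP with GW:WP = 2:5 ⇒ W = (17/21, 2/21)
through W parallel to NG: direction (1, -1); meets PN at Z = (2/21, 17/21)
Z = P + t·(N−P) with t = 5/7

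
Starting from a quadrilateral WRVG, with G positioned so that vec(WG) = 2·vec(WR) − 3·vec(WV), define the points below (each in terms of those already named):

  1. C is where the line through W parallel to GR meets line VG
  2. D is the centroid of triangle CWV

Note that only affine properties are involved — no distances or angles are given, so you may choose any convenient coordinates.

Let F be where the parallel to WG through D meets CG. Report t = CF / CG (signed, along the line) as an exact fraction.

Choose coordinates W = (0, 0), R = (1, 0), V = (0, 1), G = (2, -3).
1. C is where the line through W parallel to GR meets line VG ⇒ C = (-1, 3)
2. D is the centroid of triangle CWV ⇒ D = (-1/3, 4/3)
through D parallel to WG: direction (2, -3); meets CG at F = (1/3, 1/3)
F = C + t·(G−C) with t = 4/9

t = 4/9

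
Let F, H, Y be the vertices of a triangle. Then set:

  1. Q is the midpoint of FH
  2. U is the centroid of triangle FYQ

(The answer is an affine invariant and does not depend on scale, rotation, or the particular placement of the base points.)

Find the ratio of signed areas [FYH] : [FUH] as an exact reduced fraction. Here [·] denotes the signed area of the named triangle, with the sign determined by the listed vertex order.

[FYH]:[FUH] = 3

Set F = (0, 0), H = (1, 0), Y = (0, 1); any affine frame gives the same invariant.
1. Q is the midpoint of FH ⇒ Q = (1/2, 0)
2. U is the centroid of triangle FYQ ⇒ U = (1/6, 1/3)
2·[FYH] = -1, 2·[FUH] = -1/3
[FYH]:[FUH] = -1:-1/3 = 3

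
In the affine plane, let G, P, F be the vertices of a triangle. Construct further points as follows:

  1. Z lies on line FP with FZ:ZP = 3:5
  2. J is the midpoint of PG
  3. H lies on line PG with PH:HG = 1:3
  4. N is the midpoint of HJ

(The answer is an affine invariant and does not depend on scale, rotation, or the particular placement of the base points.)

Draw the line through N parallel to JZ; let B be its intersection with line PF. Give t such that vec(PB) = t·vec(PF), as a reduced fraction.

Choose coordinates G = (0, 0), P = (1, 0), F = (0, 1).
1. Z lies on line FP with FZ:ZP = 3:5 ⇒ Z = (3/8, 5/8)
2. J is the midpoint of PG ⇒ J = (1/2, 0)
3. H lies on line PG with PH:HG = 1:3 ⇒ H = (3/4, 0)
4. N is the midpoint of HJ ⇒ N = (5/8, 0)
through N parallel to JZ: direction (-1/8, 5/8); meets PF at B = (17/32, 15/32)
B = P + t·(F−P) with t = 15/32

t = 15/32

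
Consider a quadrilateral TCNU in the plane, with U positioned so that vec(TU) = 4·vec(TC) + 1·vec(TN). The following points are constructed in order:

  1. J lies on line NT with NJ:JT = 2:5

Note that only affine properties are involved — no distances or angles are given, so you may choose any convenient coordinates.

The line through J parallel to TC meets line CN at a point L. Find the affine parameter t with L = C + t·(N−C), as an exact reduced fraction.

Choose coordinates T = (0, 0), C = (1, 0), N = (0, 1), U = (4, 1).
1. J lies on line NT with NJ:JT = 2:5 ⇒ J = (0, 5/7)
through J parallel to TC: direction (1, 0); meets CN at L = (2/7, 5/7)
L = C + t·(N−C) with t = 5/7

t = 5/7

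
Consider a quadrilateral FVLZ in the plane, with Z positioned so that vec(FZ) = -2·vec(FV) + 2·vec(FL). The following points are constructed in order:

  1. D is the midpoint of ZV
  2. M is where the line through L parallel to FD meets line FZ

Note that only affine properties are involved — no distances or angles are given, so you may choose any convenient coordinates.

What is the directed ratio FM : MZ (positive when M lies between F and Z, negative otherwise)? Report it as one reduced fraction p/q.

FM:MZ = -1/3

Set F = (0, 0), V = (1, 0), L = (0, 1), Z = (-2, 2); any affine frame gives the same invariant.
1. D is the midpoint of ZV ⇒ D = (-1/2, 1)
2. M is where the line through L parallel to FD meets line FZ ⇒ M = (1, -1)
M = F + t·(Z−F) with t = -1/2, so FM:MZ = t:(1−t) = -1/2:3/2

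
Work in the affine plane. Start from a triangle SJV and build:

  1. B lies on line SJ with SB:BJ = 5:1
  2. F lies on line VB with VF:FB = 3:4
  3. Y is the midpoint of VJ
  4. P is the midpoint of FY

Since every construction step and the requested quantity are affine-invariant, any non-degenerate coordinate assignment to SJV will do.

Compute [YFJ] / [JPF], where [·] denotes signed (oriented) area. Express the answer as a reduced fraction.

Work in coordinates with S = (0, 0), J = (1, 0), V = (0, 1).
1. B lies on line SJ with SB:BJ = 5:1 ⇒ B = (5/6, 0)
2. F lies on line VB with VF:FB = 3:4 ⇒ F = (5/14, 4/7)
3. Y is the midpoint of VJ ⇒ Y = (1/2, 1/2)
4. P is the midpoint of FY ⇒ P = (3/7, 15/28)
2·[YFJ] = 1/28, 2·[JPF] = 1/56
[YFJ]:[JPF] = 1/28:1/56 = 2

[YFJ]:[JPF] = 2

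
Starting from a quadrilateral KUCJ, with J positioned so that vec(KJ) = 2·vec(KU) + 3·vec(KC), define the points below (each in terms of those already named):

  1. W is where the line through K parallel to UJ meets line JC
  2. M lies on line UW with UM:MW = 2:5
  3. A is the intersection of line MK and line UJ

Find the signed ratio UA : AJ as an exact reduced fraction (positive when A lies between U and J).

UA:AJ = 1/4

Choose coordinates K = (0, 0), U = (1, 0), C = (0, 1), J = (2, 3).
1. W is where the line through K parallel to UJ meets line JC ⇒ W = (1/2, 3/2)
2. M lies on line UW with UM:MW = 2:5 ⇒ M = (6/7, 3/7)
3. A is the intersection of line MK and line UJ ⇒ A = (6/5, 3/5)
A = U + t·(J−U) with t = 1/5, so UA:AJ = t:(1−t) = 1/5:4/5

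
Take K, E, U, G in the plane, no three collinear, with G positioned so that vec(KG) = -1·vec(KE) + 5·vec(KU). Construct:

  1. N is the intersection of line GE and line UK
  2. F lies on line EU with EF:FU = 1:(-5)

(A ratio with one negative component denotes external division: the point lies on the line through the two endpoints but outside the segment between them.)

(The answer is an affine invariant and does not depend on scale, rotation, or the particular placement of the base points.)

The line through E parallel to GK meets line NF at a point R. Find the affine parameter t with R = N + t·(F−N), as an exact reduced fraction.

Set K = (0, 0), E = (1, 0), U = (0, 1), G = (-1, 5); any affine frame gives the same invariant.
1. N is the intersection of line GE and line UK ⇒ N = (0, 5/2)
2. F lies on line EU with EF:FU = 1:(-5) ⇒ F = (5/4, -1/4)
through E parallel to GK: direction (1, -5); meets NF at R = (25/28, 15/28)
R = N + t·(F−N) with t = 5/7

t = 5/7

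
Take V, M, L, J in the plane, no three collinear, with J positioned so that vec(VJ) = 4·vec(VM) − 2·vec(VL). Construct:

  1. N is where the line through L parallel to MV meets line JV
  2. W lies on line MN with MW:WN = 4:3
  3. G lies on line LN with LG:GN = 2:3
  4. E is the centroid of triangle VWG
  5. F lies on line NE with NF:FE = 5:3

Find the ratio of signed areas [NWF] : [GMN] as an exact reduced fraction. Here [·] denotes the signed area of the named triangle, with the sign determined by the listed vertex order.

Work in coordinates with V = (0, 0), M = (1, 0), L = (0, 1), J = (4, -2).
1. N is where the line through L parallel to MV meets line JV ⇒ N = (-2, 1)
2. W lies on line MN with MW:WN = 4:3 ⇒ W = (-5/7, 4/7)
3. G lies on line LN with LG:GN = 2:3 ⇒ G = (-4/5, 1)
4. E is the centroid of triangle VWG ⇒ E = (-53/105, 11/21)
5. F lies on line NE with NF:FE = 5:3 ⇒ F = (-179/168, 59/84)
2·[NWF] = 1/56, 2·[GMN] = -6/5
[NWF]:[GMN] = 1/56:-6/5 = -5/336

[NWF]:[GMN] = -5/336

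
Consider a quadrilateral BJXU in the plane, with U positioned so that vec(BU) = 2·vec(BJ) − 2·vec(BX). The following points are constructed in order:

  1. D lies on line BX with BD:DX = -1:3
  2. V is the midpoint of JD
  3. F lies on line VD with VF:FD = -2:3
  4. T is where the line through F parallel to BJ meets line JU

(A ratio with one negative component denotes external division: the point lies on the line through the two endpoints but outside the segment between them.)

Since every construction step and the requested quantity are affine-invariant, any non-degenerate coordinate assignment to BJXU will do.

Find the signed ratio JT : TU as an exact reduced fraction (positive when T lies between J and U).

JT:TU = -1/9

Choose coordinates B = (0, 0), J = (1, 0), X = (0, 1), U = (2, -2).
1. D lies on line BX with BD:DX = -1:3 ⇒ D = (0, -1/2)
2. V is the midpoint of JD ⇒ V = (1/2, -1/4)
3. F lies on line VD with VF:FD = -2:3 ⇒ F = (3/2, 1/4)
4. T is where the line through F parallel to BJ meets line JU ⇒ T = (7/8, 1/4)
T = J + t·(U−J) with t = -1/8, so JT:TU = t:(1−t) = -1/8:9/8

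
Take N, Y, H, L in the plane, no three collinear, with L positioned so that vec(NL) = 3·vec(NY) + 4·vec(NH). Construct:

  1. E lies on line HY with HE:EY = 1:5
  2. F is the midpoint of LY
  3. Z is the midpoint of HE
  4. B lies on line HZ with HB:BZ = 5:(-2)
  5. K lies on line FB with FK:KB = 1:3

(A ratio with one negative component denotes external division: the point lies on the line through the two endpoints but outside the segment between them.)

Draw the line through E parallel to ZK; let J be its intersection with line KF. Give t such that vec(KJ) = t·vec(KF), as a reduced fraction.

Choose coordinates N = (0, 0), Y = (1, 0), H = (0, 1), L = (3, 4).
1. E lies on line HY with HE:EY = 1:5 ⇒ E = (1/6, 5/6)
2. F is the midpoint of LY ⇒ F = (2, 2)
3. Z is the midpoint of HE ⇒ Z = (1/12, 11/12)
4. B lies on line HZ with HB:BZ = 5:(-2) ⇒ B = (5/36, 31/36)
5. K lies on line FB with FK:KB = 1:3 ⇒ K = (221/144, 247/144)
through E parallel to ZK: direction (209/144, 115/144); meets KF at J = (-161/288, 125/288)
J = K + t·(F−K) with t = -9/2

t = -9/2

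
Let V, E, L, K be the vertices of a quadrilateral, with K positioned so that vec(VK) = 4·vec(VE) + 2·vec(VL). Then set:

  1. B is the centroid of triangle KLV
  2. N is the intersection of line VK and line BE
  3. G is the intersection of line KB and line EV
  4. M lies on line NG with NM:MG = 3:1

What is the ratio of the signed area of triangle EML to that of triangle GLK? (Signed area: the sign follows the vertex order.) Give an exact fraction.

Choose coordinates V = (0, 0), E = (1, 0), L = (0, 1), K = (4, 2).
1. B is the centroid of triangle KLV ⇒ B = (4/3, 1)
2. N is the intersection of line VK and line BE ⇒ N = (6/5, 3/5)
3. G is the intersection of line KB and line EV ⇒ G = (-4/3, 0)
4. M lies on line NG with NM:MG = 3:1 ⇒ M = (-7/10, 3/20)
2·[EML] = -31/20, 2·[GLK] = -8/3
[EML]:[GLK] = -31/20:-8/3 = 93/160

[EML]:[GLK] = 93/160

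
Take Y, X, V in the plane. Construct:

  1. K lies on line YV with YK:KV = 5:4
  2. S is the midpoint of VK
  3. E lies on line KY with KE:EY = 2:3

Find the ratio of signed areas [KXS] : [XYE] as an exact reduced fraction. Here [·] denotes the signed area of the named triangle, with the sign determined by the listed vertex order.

Choose coordinates Y = (0, 0), X = (1, 0), V = (0, 1).
1. K lies on line YV with YK:KV = 5:4 ⇒ K = (0, 5/9)
2. S is the midpoint of VK ⇒ S = (0, 7/9)
3. E lies on line KY with KE:EY = 2:3 ⇒ E = (0, 1/3)
2·[KXS] = 2/9, 2·[XYE] = -1/3
[KXS]:[XYE] = 2/9:-1/3 = -2/3

[KXS]:[XYE] = -2/3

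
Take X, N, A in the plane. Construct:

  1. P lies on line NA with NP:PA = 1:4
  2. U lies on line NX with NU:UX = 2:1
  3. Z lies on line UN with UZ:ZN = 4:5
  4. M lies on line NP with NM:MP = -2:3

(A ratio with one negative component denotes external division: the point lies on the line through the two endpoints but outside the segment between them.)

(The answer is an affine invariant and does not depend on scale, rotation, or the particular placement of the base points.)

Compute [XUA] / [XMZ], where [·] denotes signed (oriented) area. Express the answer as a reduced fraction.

[XUA]:[XMZ] = 45/34

Set X = (0, 0), N = (1, 0), A = (0, 1); any affine frame gives the same invariant.
1. P lies on line NA with NP:PA = 1:4 ⇒ P = (4/5, 1/5)
2. U lies on line NX with NU:UX = 2:1 ⇒ U = (1/3, 0)
3. Z lies on line UN with UZ:ZN = 4:5 ⇒ Z = (17/27, 0)
4. M lies on line NP with NM:MP = -2:3 ⇒ M = (7/5, -2/5)
2·[XUA] = 1/3, 2·[XMZ] = 34/135
[XUA]:[XMZ] = 1/3:34/135 = 45/34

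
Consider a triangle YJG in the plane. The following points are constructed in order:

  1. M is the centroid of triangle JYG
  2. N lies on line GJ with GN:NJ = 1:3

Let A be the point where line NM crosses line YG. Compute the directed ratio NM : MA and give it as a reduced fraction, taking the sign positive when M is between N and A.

NM:MA = -1/4

Choose coordinates Y = (0, 0), J = (1, 0), G = (0, 1).
1. M is the centroid of triangle JYG ⇒ M = (1/3, 1/3)
2. N lies on line GJ with GN:NJ = 1:3 ⇒ N = (1/4, 3/4)
line NM meets YG at A = (0, 2)
M = N + t·(A−N) with t = -1/3, so NM:MA = -1/3:4/3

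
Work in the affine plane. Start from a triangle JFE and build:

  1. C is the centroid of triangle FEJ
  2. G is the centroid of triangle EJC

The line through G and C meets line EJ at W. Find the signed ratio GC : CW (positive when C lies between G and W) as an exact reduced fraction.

Choose coordinates J = (0, 0), F = (1, 0), E = (0, 1).
1. C is the centroid of triangle FEJ ⇒ C = (1/3, 1/3)
2. G is the centroid of triangle EJC ⇒ G = (1/9, 4/9)
line GC meets EJ at W = (0, 1/2)
C = G + t·(W−G) with t = -2, so GC:CW = -2:3

GC:CW = -2/3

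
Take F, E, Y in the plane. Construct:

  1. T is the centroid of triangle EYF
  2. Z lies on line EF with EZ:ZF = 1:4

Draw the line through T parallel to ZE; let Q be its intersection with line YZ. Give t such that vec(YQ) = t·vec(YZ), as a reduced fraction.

Choose coordinates F = (0, 0), E = (1, 0), Y = (0, 1).
1. T is the centroid of triangle EYF ⇒ T = (1/3, 1/3)
2. Z lies on line EF with EZ:ZF = 1:4 ⇒ Z = (4/5, 0)
through T parallel to ZE: direction (1/5, 0); meets YZ at Q = (8/15, 1/3)
Q = Y + t·(Z−Y) with t = 2/3

t = 2/3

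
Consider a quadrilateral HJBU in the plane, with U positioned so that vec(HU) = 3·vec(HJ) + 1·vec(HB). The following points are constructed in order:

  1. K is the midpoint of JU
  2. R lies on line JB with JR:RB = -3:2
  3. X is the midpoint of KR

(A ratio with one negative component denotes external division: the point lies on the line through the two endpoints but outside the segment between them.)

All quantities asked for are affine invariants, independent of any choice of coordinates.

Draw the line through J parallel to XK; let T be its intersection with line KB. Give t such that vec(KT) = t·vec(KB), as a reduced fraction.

t = 3/2

Assign H = (0, 0), J = (1, 0), B = (0, 1), U = (3, 1) — the answer is frame-independent, so this choice is without loss of generality.
1. K is the midpoint of JU ⇒ K = (2, 1/2)
2. R lies on line JB with JR:RB = -3:2 ⇒ R = (-2, 3)
3. X is the midpoint of KR ⇒ X = (0, 7/4)
through J parallel to XK: direction (2, -5/4); meets KB at T = (-1, 5/4)
T = K + t·(B−K) with t = 3/2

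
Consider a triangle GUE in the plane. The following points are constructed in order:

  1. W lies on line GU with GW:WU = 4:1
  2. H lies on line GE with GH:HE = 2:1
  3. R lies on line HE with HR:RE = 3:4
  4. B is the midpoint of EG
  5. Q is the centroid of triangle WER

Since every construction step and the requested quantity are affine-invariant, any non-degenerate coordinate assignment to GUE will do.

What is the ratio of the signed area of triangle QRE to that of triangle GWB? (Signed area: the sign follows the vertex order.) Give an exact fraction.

[QRE]:[GWB] = -8/63

Assign G = (0, 0), U = (1, 0), E = (0, 1) — the answer is frame-independent, so this choice is without loss of generality.
1. W lies on line GU with GW:WU = 4:1 ⇒ W = (4/5, 0)
2. H lies on line GE with GH:HE = 2:1 ⇒ H = (0, 2/3)
3. R lies on line HE with HR:RE = 3:4 ⇒ R = (0, 17/21)
4. B is the midpoint of EG ⇒ B = (0, 1/2)
5. Q is the centroid of triangle WER ⇒ Q = (4/15, 38/63)
2·[QRE] = -16/315, 2·[GWB] = 2/5
[QRE]:[GWB] = -16/315:2/5 = -8/63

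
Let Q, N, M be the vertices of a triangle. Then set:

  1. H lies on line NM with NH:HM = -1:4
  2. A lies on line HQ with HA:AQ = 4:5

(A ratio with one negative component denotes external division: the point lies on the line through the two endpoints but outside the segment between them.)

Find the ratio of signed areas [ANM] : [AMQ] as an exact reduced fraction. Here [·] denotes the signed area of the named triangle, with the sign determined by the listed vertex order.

[ANM]:[AMQ] = 3/5

Choose coordinates Q = (0, 0), N = (1, 0), M = (0, 1).
1. H lies on line NM with NH:HM = -1:4 ⇒ H = (4/3, -1/3)
2. A lies on line HQ with HA:AQ = 4:5 ⇒ A = (20/27, -5/27)
2·[ANM] = 4/9, 2·[AMQ] = 20/27
[ANM]:[AMQ] = 4/9:20/27 = 3/5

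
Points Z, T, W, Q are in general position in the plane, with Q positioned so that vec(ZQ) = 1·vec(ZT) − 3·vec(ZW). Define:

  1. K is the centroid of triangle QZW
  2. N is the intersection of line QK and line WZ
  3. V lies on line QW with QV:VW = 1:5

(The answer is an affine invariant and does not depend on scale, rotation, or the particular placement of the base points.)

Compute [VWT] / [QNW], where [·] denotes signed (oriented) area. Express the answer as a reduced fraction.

[VWT]:[QNW] = 5

Choose coordinates Z = (0, 0), T = (1, 0), W = (0, 1), Q = (1, -3).
1. K is the centroid of triangle QZW ⇒ K = (1/3, -2/3)
2. N is the intersection of line QK and line WZ ⇒ N = (0, 1/2)
3. V lies on line QW with QV:VW = 1:5 ⇒ V = (5/6, -7/3)
2·[VWT] = -5/2, 2·[QNW] = -1/2
[VWT]:[QNW] = -5/2:-1/2 = 5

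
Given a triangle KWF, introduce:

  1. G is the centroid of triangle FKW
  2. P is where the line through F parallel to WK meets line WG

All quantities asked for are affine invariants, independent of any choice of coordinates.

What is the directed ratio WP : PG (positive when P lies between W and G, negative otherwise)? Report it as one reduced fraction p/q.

Set K = (0, 0), W = (1, 0), F = (0, 1); any affine frame gives the same invariant.
1. G is the centroid of triangle FKW ⇒ G = (1/3, 1/3)
2. P is where the line through F parallel to WK meets line WG ⇒ P = (-1, 1)
P = W + t·(G−W) with t = 3, so WP:PG = t:(1−t) = 3:-2

WP:PG = -3/2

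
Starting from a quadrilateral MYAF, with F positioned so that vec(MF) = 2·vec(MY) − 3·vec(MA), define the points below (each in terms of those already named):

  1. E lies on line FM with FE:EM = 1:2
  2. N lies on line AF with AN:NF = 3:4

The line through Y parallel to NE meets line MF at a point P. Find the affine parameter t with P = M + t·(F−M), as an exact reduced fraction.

Work in coordinates with M = (0, 0), Y = (1, 0), A = (0, 1), F = (2, -3).
1. E lies on line FM with FE:EM = 1:2 ⇒ E = (4/3, -2)
2. N lies on line AF with AN:NF = 3:4 ⇒ N = (6/7, -5/7)
through Y parallel to NE: direction (10/21, -9/7); meets MF at P = (9/4, -27/8)
P = M + t·(F−M) with t = 9/8

t = 9/8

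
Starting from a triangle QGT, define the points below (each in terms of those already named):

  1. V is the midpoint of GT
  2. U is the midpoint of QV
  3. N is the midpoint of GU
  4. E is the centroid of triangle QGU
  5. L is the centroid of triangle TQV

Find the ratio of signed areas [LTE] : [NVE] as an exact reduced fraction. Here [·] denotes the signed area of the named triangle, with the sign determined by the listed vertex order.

Choose coordinates Q = (0, 0), G = (1, 0), T = (0, 1).
1. V is the midpoint of GT ⇒ V = (1/2, 1/2)
2. U is the midpoint of QV ⇒ U = (1/4, 1/4)
3. N is the midpoint of GU ⇒ N = (5/8, 1/8)
4. E is the centroid of triangle QGU ⇒ E = (5/12, 1/12)
5. L is the centroid of triangle TQV ⇒ L = (1/6, 1/2)
2·[LTE] = -1/18, 2·[NVE] = 1/12
[LTE]:[NVE] = -1/18:1/12 = -2/3

[LTE]:[NVE] = -2/3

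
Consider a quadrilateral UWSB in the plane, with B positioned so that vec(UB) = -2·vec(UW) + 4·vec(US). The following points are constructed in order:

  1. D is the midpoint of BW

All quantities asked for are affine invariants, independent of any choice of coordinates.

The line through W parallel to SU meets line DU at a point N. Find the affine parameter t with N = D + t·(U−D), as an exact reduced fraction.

t = 3

Set U = (0, 0), W = (1, 0), S = (0, 1), B = (-2, 4); any affine frame gives the same invariant.
1. D is the midpoint of BW ⇒ D = (-1/2, 2)
through W parallel to SU: direction (0, -1); meets DU at N = (1, -4)
N = D + t·(U−D) with t = 3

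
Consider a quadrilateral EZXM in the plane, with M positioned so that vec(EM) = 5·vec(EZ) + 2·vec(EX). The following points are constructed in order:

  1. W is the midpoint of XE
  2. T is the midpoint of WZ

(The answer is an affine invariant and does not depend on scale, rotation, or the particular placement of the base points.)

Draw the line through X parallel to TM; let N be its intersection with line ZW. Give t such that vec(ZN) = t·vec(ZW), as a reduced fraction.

Work in coordinates with E = (0, 0), Z = (1, 0), X = (0, 1), M = (5, 2).
1. W is the midpoint of XE ⇒ W = (0, 1/2)
2. T is the midpoint of WZ ⇒ T = (1/2, 1/4)
through X parallel to TM: direction (9/2, 7/4); meets ZW at N = (-9/16, 25/32)
N = Z + t·(W−Z) with t = 25/16

t = 25/16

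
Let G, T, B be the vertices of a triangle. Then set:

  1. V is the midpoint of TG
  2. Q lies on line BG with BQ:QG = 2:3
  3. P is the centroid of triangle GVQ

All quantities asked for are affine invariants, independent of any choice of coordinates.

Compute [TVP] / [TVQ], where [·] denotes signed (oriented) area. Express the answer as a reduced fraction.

[TVP]:[TVQ] = 1/3

Work in coordinates with G = (0, 0), T = (1, 0), B = (0, 1).
1. V is the midpoint of TG ⇒ V = (1/2, 0)
2. Q lies on line BG with BQ:QG = 2:3 ⇒ Q = (0, 3/5)
3. P is the centroid of triangle GVQ ⇒ P = (1/6, 1/5)
2·[TVP] = -1/10, 2·[TVQ] = -3/10
[TVP]:[TVQ] = -1/10:-3/10 = 1/3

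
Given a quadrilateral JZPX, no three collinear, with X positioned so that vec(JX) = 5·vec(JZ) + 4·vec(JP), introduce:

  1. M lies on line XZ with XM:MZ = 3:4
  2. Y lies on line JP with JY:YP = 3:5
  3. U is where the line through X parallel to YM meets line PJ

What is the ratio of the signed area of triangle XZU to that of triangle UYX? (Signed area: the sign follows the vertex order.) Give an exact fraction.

Set J = (0, 0), Z = (1, 0), P = (0, 1), X = (5, 4); any affine frame gives the same invariant.
1. M lies on line XZ with XM:MZ = 3:4 ⇒ M = (23/7, 16/7)
2. Y lies on line JP with JY:YP = 3:5 ⇒ Y = (0, 3/8)
3. U is where the line through X parallel to YM meets line PJ ⇒ U = (0, 201/184)
2·[XZU] = -385/46, 2·[UYX] = 165/46
[XZU]:[UYX] = -385/46:165/46 = -7/3

[XZU]:[UYX] = -7/3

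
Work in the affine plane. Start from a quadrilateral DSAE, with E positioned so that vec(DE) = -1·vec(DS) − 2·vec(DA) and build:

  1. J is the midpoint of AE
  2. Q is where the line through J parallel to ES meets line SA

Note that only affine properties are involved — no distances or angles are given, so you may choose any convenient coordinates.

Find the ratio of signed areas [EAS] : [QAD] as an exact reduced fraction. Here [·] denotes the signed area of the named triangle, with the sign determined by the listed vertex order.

Set D = (0, 0), S = (1, 0), A = (0, 1), E = (-1, -2); any affine frame gives the same invariant.
1. J is the midpoint of AE ⇒ J = (-1/2, -1/2)
2. Q is where the line through J parallel to ES meets line SA ⇒ Q = (1/2, 1/2)
2·[EAS] = -4, 2·[QAD] = 1/2
[EAS]:[QAD] = -4:1/2 = -8

[EAS]:[QAD] = -8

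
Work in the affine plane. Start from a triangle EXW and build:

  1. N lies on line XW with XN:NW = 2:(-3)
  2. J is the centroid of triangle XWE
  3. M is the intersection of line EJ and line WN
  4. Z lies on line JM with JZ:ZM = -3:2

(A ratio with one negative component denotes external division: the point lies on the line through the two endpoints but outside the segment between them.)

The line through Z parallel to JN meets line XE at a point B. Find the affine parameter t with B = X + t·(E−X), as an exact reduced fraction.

t = -11/14

Assign E = (0, 0), X = (1, 0), W = (0, 1) — the answer is frame-independent, so this choice is without loss of generality.
1. N lies on line XW with XN:NW = 2:(-3) ⇒ N = (3, -2)
2. J is the centroid of triangle XWE ⇒ J = (1/3, 1/3)
3. M is the intersection of line EJ and line WN ⇒ M = (1/2, 1/2)
4. Z lies on line JM with JZ:ZM = -3:2 ⇒ Z = (5/6, 5/6)
through Z parallel to JN: direction (8/3, -7/3); meets XE at B = (25/14, 0)
B = X + t·(E−X) with t = -11/14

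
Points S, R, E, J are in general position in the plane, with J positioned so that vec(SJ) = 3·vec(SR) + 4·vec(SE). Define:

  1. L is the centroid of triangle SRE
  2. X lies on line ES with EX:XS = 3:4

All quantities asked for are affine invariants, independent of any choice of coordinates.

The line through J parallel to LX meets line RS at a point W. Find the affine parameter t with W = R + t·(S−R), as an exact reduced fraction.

t = -38/5

Choose coordinates S = (0, 0), R = (1, 0), E = (0, 1), J = (3, 4).
1. L is the centroid of triangle SRE ⇒ L = (1/3, 1/3)
2. X lies on line ES with EX:XS = 3:4 ⇒ X = (0, 4/7)
through J parallel to LX: direction (-1/3, 5/21); meets RS at W = (43/5, 0)
W = R + t·(S−R) with t = -38/5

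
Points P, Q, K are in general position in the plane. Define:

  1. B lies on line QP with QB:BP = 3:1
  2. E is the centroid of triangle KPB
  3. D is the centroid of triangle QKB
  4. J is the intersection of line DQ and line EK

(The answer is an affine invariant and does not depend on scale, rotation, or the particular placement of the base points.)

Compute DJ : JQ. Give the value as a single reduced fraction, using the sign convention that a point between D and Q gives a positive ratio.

DJ:JQ = -8/21

Work in coordinates with P = (0, 0), Q = (1, 0), K = (0, 1).
1. B lies on line QP with QB:BP = 3:1 ⇒ B = (1/4, 0)
2. E is the centroid of triangle KPB ⇒ E = (1/12, 1/3)
3. D is the centroid of triangle QKB ⇒ D = (5/12, 1/3)
4. J is the intersection of line DQ and line EK ⇒ J = (3/52, 7/13)
J = D + t·(Q−D) with t = -8/13, so DJ:JQ = t:(1−t) = -8/13:21/13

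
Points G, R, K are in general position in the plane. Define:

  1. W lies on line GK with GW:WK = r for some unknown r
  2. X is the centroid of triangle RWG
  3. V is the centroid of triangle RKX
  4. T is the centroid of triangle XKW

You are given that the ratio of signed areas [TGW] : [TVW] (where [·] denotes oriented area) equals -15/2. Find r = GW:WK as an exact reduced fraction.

r = 5

Choose coordinates G = (0, 0), R = (1, 0), K = (0, 1).
1. With GW:WK = r, write λ = r/(r+1) so W = G + λ·(K−G); W is affine-linear in λ
2. X is the centroid of triangle RWG ⇒ X is an affine combination of earlier points and hence also affine-linear in λ
3. V is the centroid of triangle RKX ⇒ V is an affine combination of earlier points and hence also affine-linear in λ
4. T is the centroid of triangle XKW ⇒ T is an affine combination of earlier points and hence also affine-linear in λ
Every point depending on W is an affine combination of W and λ-independent points, so each such coordinate is linear in λ; the λ² term in each signed area is a multiple of (K−G)×(K−G) = 0, so 2·[TGW] and 2·[TVW] are each linear in λ. Evaluating at λ=0 and λ=1:
  2·[TGW] = -1/9·λ,   2·[TVW] = 4/27·λ − 1/9
So [TGW]:[TVW] = (-1/9·λ) / (4/27·λ − 1/9). Setting this equal to -15/2:
  -1/9·λ = -15/2·(4/27·λ − 1/9)  ⇒  λ = 5/6
Then r = λ/(1−λ) = (5/6)/(1/6) = 5. Check: with r = 5, W = (0, 5/6) and [TGW]:[TVW] = -15/2 as required.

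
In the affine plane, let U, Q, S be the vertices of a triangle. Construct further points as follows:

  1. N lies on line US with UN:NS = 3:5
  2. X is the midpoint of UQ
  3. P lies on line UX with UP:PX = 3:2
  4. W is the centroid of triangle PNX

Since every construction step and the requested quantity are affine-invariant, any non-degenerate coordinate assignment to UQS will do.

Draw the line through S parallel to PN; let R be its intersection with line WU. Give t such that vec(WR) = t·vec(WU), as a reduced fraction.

t = -13/11

Work in coordinates with U = (0, 0), Q = (1, 0), S = (0, 1).
1. N lies on line US with UN:NS = 3:5 ⇒ N = (0, 3/8)
2. X is the midpoint of UQ ⇒ X = (1/2, 0)
3. P lies on line UX with UP:PX = 3:2 ⇒ P = (3/10, 0)
4. W is the centroid of triangle PNX ⇒ W = (4/15, 1/8)
through S parallel to PN: direction (-3/10, 3/8); meets WU at R = (32/55, 3/11)
R = W + t·(U−W) with t = -13/11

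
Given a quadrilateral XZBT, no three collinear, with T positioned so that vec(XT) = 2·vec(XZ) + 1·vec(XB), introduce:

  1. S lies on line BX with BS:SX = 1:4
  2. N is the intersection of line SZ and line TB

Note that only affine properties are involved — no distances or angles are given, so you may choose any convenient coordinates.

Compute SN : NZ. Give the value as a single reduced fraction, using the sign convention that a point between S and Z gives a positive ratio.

Assign X = (0, 0), Z = (1, 0), B = (0, 1), T = (2, 1) — the answer is frame-independent, so this choice is without loss of generality.
1. S lies on line BX with BS:SX = 1:4 ⇒ S = (0, 4/5)
2. N is the intersection of line SZ and line TB ⇒ N = (-1/4, 1)
N = S + t·(Z−S) with t = -1/4, so SN:NZ = t:(1−t) = -1/4:5/4

SN:NZ = -1/5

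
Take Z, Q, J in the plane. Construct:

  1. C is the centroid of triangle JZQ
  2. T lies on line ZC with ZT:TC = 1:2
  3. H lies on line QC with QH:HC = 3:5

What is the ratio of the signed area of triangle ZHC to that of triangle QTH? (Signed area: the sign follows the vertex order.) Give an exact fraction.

Assign Z = (0, 0), Q = (1, 0), J = (0, 1) — the answer is frame-independent, so this choice is without loss of generality.
1. C is the centroid of triangle JZQ ⇒ C = (1/3, 1/3)
2. T lies on line ZC with ZT:TC = 1:2 ⇒ T = (1/9, 1/9)
3. H lies on line QC with QH:HC = 3:5 ⇒ H = (3/4, 1/8)
2·[ZHC] = 5/24, 2·[QTH] = -1/12
[ZHC]:[QTH] = 5/24:-1/12 = -5/2

[ZHC]:[QTH] = -5/2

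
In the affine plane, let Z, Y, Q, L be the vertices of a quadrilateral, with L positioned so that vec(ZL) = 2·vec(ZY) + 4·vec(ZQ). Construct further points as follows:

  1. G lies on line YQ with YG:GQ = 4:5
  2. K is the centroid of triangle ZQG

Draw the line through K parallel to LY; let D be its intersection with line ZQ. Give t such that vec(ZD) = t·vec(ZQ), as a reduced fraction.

t = -7/27

Set Z = (0, 0), Y = (1, 0), Q = (0, 1), L = (2, 4); any affine frame gives the same invariant.
1. G lies on line YQ with YG:GQ = 4:5 ⇒ G = (5/9, 4/9)
2. K is the centroid of triangle ZQG ⇒ K = (5/27, 13/27)
through K parallel to LY: direction (-1, -4); meets ZQ at D = (0, -7/27)
D = Z + t·(Q−Z) with t = -7/27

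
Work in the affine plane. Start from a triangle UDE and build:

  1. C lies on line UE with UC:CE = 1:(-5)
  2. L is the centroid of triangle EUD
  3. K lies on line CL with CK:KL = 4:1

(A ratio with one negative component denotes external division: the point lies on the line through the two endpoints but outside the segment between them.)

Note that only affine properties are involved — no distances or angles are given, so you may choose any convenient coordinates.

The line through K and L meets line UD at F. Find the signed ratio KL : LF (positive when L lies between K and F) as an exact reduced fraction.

KL:LF = -7/20

Work in coordinates with U = (0, 0), D = (1, 0), E = (0, 1).
1. C lies on line UE with UC:CE = 1:(-5) ⇒ C = (0, -1/4)
2. L is the centroid of triangle EUD ⇒ L = (1/3, 1/3)
3. K lies on line CL with CK:KL = 4:1 ⇒ K = (4/15, 13/60)
line KL meets UD at F = (1/7, 0)
L = K + t·(F−K) with t = -7/13, so KL:LF = -7/13:20/13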